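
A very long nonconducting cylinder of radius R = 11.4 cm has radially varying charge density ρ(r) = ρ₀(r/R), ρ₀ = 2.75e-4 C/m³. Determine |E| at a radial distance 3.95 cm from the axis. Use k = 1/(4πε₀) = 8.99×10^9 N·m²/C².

Take a coaxial cylindrical Gaussian surface of radius r = 3.95 cm and length L (r < R).
λ_enc = ∫₀^r ρ(r')·2πr' dr' = (2πρ₀/R)·r^3/3 = 3.114e-7 C/m.
Applying ∮E·dA = Q_enc/ε₀ with the end caps contributing no flux:
E = 2k|λ_enc|/r = 2(8.99×10^9)(3.114e-7)/(0.0395) = 1.42×10^5 N/C.

1.42×10^5 N/C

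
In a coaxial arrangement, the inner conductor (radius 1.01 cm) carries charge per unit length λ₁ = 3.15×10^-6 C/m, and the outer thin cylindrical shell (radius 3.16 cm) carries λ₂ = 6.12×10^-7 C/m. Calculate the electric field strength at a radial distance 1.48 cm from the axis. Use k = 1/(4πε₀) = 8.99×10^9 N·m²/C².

E = 3.83×10^6 V/m

Choose a coaxial cylinder of radius r = 1.48 cm (arbitrary length L) as the Gaussian surface (between the conductors, 1.01 cm < r < 3.16 cm).
Only the inner wire is enclosed; the outer shell contributes nothing inside itself. λ_enc = λ₁ = 3.15×10^-6 C/m.
Gauss's law: E·2πrL = λ_enc L/ε₀.
E = 2k|λ_enc|/r = 2(8.99×10^9)(3.15×10^-6)/(0.0148) = 3.83×10^6 N/C.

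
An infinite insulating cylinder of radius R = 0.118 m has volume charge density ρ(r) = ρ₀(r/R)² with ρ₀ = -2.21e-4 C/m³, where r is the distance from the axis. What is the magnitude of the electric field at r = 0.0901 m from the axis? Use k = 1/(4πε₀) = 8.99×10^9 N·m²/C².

E = 3.28×10^5 V/m

Choose a coaxial cylinder of radius r = 0.0901 m (arbitrary length L) as the Gaussian surface (r < R).
Integrating ρ over the cross-section to radius r: λ_enc = (2πρ₀/R²) ∫₀^r r'^3 dr' = 2πρ₀ r^4/(4·R²) = -1.643×10^-6 C/m.
By Gauss's law (flux through the curved wall only), E·2πrL = λ_enc L/ε₀.
E = 2k|λ_enc|/r = 2(8.99×10^9)(1.643e-6)/(0.0901) = 3.28×10^5 N/C.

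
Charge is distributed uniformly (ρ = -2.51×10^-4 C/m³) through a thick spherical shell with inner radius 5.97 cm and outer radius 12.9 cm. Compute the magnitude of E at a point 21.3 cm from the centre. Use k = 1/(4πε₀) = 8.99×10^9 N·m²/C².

By spherical symmetry E is radial; choose a Gaussian sphere of radius r = 21.3 cm (r > 12.9 cm, enclosing the whole shell).
Q_enc = ρ·(4π/3)(b³ − a³) = (-2.51e-4)·(4π/3)·((0.129)³ − (0.0597)³) = -2.033×10^-6 C.
Gauss's law: E·4πr² = Q_enc/ε₀.
E = k|Q_enc|/r² = (8.99×10^9)(2.033×10^-6)/(0.213)² = 4.03×10^5 N/C.

|E| ≈ 4.03×10^5 N/C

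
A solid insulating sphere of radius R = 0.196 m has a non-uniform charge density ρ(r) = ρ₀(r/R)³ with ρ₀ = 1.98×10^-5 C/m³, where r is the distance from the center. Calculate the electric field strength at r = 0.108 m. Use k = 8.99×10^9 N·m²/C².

Use a concentric Gaussian sphere at r = 0.108 m (r < R).
Integrate the density: Q_enc = 4π ∫₀^r ρ₀(r'/R)^3 r'² dr' = 4πρ₀ r^6/(6·R³) = 8.74×10^-9 C.
Gauss's law: E·4πr² = Q_enc/ε₀.
E = k|Q_enc|/r² = (8.99×10^9)(8.74×10^-9)/(0.108)² = 6.74×10^3 N/C.

6.74×10^3 N/C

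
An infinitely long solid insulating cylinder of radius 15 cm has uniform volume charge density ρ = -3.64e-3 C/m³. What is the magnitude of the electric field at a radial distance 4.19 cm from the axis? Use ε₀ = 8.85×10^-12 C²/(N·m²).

Choose a coaxial cylinder of radius r = 4.19 cm (arbitrary length L) as the Gaussian surface (r < R).
Charge inside radius r per length L is ρ·πr²·L, so λ_enc = ρπr² = -2.008e-5 C/m.
By Gauss's law (flux through the curved wall only), E·2πrL = λ_enc L/ε₀.
E = |λ_enc|/(2πε₀r) = (2.008×10^-5)/(2π·8.85×10^-12·0.0419) = 8.62e6 N/C.

E = 8.62×10^6 N/C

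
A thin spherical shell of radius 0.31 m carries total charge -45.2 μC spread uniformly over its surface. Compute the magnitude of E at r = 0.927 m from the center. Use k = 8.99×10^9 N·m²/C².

E ≈ 4.73×10^5 N/C

Take a concentric spherical Gaussian surface of radius r = 0.927 m (r > 0.31 m).
The entire shell is enclosed: Q_enc = -4.52×10^-5 C.
Gauss's law: E·4πr² = Q_enc/ε₀.
E = k|Q_enc|/r² = (8.99×10^9)(4.52×10^-5)/(0.927)² = 4.73e5 N/C.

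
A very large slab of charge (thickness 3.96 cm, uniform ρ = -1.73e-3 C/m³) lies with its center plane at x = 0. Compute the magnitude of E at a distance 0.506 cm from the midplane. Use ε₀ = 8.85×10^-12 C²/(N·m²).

9.89×10^5 N/C

By symmetry E is perpendicular to the slab. A Gaussian pillbox from −0.506 cm to +0.506 cm (face area A) lies entirely within the slab.
Q_enc = ρ·(2x)·A and flux = 2EA, so 2EA = 2ρxA/ε₀ ⇒ E = |ρ|x/ε₀.
E = (1.73×10^-3)(0.00506)/(8.85×10^-12) = 9.89e5 N/C.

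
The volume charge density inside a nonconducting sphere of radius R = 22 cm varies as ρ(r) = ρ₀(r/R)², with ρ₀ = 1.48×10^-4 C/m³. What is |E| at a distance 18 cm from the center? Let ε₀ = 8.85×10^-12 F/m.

Symmetry ⇒ E = E(r) r̂. Gaussian sphere of radius r = 18 cm (r < R).
Q_enc = ∫₀^r ρ(r')·4πr'² dr' = (4πρ₀/R²) ∫₀^r r'^4 dr' = 4πρ₀ r^5/(5·R²) = 1.452×10^-6 C.
By Gauss's law, ∮E·dA = E·4πr² = Q_enc/ε₀.
E = |Q_enc|/(4πε₀r²) = (1.452×10^-6)/(4π·8.85×10^-12·(0.18)²) = 4.03×10^5 N/C.

|E| = 4.03×10^5 N/C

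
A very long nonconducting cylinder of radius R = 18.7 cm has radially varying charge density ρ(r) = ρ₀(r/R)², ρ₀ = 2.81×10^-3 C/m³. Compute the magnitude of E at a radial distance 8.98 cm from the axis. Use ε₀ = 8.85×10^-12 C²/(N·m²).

1.64×10^6 N/C

By cylindrical symmetry E is radial; use a coaxial Gaussian cylinder of radius 8.98 cm and length L (r < R).
Integrating ρ over the cross-section to radius r: λ_enc = (2πρ₀/R²) ∫₀^r r'^3 dr' = 2πρ₀ r^4/(4·R²) = 8.208×10^-6 C/m.
Applying ∮E·dA = Q_enc/ε₀ with the end caps contributing no flux:
E = |λ_enc|/(2πε₀r) = (8.208×10^-6)/(2π·8.85×10^-12·0.0898) = 1.64×10^6 N/C.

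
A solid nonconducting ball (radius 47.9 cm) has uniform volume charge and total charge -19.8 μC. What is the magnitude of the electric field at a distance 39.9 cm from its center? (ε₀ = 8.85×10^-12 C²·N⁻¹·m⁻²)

|E| = 6.46×10^5 N/C

By spherical symmetry E is radial; choose a Gaussian sphere of radius r = 39.9 cm (r < R).
Only the charge within r is enclosed: Q_enc = Q·(r/R)³ = (-19.8 μC)·(39.9 cm/47.9 cm)³ = -1.144×10^-5 C.
Since E is radial and uniform over the Gaussian sphere, Φ = E·4πr² = Q_enc/ε₀.
E = |Q_enc|/(4πε₀r²) = (1.144×10^-5)/(4π·8.85×10^-12·(0.399)²) = 6.46×10^5 N/C.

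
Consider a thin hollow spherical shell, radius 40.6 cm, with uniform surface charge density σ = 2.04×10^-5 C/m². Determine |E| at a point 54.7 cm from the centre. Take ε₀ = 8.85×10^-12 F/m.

|E| = 1.27×10^6 V/m

Take a concentric spherical Gaussian surface of radius r = 54.7 cm (r > 40.6 cm).
The entire shell is enclosed: Q_enc = σ·4πR² = (2.04×10^-5)·4π·(0.406)² = 4.226×10^-5 C.
Gauss's law: E·4πr² = Q_enc/ε₀.
E = |Q_enc|/(4πε₀r²) = (4.226e-5)/(4π·8.85×10^-12·(0.547)²) = 1.27×10^6 N/C.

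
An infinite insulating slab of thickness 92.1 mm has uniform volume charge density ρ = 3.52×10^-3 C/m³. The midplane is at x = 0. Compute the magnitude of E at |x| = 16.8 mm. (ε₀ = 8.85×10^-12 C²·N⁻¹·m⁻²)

|E| = 6.68e6 N/C

By symmetry E is perpendicular to the slab. A Gaussian pillbox from −16.8 mm to +16.8 mm (face area A) lies entirely within the slab.
Q_enc = ρ·(2x)·A and flux = 2EA, so 2EA = 2ρxA/ε₀ ⇒ E = |ρ|x/ε₀.
E = (3.52e-3)(0.0168)/(8.85×10^-12) = 6.68e6 N/C.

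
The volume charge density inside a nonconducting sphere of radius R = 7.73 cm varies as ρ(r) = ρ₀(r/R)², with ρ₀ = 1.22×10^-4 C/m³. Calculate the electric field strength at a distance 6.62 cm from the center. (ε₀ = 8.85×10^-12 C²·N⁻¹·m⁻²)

E = 1.34×10^5 N/C

By spherical symmetry E is radial; choose a Gaussian sphere of radius r = 6.62 cm (r < R).
Integrate the density: Q_enc = 4π ∫₀^r ρ₀(r'/R)^2 r'² dr' = 4πρ₀ r^5/(5·R²) = 6.524e-8 C.
Since E is radial and uniform over the Gaussian sphere, Φ = E·4πr² = Q_enc/ε₀.
E = |Q_enc|/(4πε₀r²) = (6.524×10^-8)/(4π·8.85×10^-12·(0.0662)²) = 1.34×10^5 N/C.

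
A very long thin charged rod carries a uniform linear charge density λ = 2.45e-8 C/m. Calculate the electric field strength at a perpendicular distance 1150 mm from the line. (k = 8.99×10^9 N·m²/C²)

Choose a coaxial cylinder of radius r = 1150 mm (arbitrary length L) as the Gaussian surface.
Q_enc = λL, so λ_enc = 2.45×10^-8 C/m.
Applying ∮E·dA = Q_enc/ε₀ with the end caps contributing no flux:
E = 2k|λ_enc|/r = 2(8.99×10^9)(2.45×10^-8)/(1.15) = 383 N/C.

383 V/m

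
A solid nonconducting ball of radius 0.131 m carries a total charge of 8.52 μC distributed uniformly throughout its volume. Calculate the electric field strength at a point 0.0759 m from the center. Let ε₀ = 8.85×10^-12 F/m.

E ≈ 2.59e6 N/C

Use a concentric Gaussian sphere at r = 0.0759 m (r < R).
For a uniform sphere the enclosed fraction is (r/R)³, so Q_enc = (8.52 μC)(0.0759/0.131)³ = 1.657×10^-6 C.
Since E is radial and uniform over the Gaussian sphere, Φ = E·4πr² = Q_enc/ε₀.
E = |Q_enc|/(4πε₀r²) = (1.657×10^-6)/(4π·8.85×10^-12·(0.0759)²) = 2.59e6 N/C.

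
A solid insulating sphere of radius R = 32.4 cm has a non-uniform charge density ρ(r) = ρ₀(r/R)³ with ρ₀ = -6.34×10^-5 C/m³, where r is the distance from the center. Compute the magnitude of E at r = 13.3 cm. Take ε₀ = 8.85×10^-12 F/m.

1.10×10^4 N/C

By spherical symmetry E is radial; choose a Gaussian sphere of radius r = 13.3 cm (r < R).
Q_enc = ∫₀^r ρ(r')·4πr'² dr' = (4πρ₀/R³) ∫₀^r r'^5 dr' = 4πρ₀ r^6/(6·R³) = -2.161×10^-8 C.
By Gauss's law, ∮E·dA = E·4πr² = Q_enc/ε₀.
E = |Q_enc|/(4πε₀r²) = (2.161×10^-8)/(4π·8.85×10^-12·(0.133)²) = 1.10e4 N/C.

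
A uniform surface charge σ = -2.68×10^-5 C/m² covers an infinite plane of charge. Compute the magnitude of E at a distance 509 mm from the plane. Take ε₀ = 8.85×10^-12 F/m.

By planar symmetry E is perpendicular to the sheet and uniform; use a Gaussian pillbox with flat faces of area A on each side of the sheet.
Flux Φ = 2EA and Q_enc = σA, so 2EA = σA/ε₀ ⇒ E = |σ|/(2ε₀), independent of distance.
E = |σ|/(2ε₀) = (2.68×10^-5)/(2·8.85×10^-12) = 1.51×10^6 N/C.

E = 1.51×10^6 V/m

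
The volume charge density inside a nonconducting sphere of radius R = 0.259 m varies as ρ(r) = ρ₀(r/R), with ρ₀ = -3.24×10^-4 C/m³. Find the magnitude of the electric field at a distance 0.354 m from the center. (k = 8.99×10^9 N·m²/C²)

|E| ≈ 1.27×10^6 N/C

Take a concentric spherical Gaussian surface of radius r = 0.354 m (r > R, all charge enclosed).
Q_enc = 4π ∫₀^R ρ₀(r'/R)^1 r'² dr' = 4πρ₀R³/4 = -1.768×10^-5 C.
Gauss's law: E·4πr² = Q_enc/ε₀.
E = k|Q_enc|/r² = (8.99×10^9)(1.768e-5)/(0.354)² = 1.27×10^6 N/C.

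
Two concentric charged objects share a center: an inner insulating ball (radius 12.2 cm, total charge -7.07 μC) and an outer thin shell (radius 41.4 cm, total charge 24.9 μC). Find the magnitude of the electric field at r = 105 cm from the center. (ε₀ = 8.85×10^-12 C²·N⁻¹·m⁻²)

Take a concentric spherical Gaussian surface of radius r = 105 cm (r > 41.4 cm, enclosing both).
Q_enc = (-7.07 μC) + (24.9 μC) = 1.783×10^-5 C.
By Gauss's law, ∮E·dA = E·4πr² = Q_enc/ε₀.
E = |Q_enc|/(4πε₀r²) = (1.783×10^-5)/(4π·8.85×10^-12·(1.05)²) = 1.45×10^5 N/C.

|E| ≈ 1.45e5 N/C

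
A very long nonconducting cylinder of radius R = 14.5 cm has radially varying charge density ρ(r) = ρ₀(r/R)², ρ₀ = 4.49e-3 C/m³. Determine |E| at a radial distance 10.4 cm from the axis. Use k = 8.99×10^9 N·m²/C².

Choose a coaxial cylinder of radius r = 10.4 cm (arbitrary length L) as the Gaussian surface (r < R).
λ_enc = ∫₀^r ρ(r')·2πr' dr' = (2πρ₀/R²)·r^4/4 = 3.924×10^-5 C/m.
By Gauss's law (flux through the curved wall only), E·2πrL = λ_enc L/ε₀.
E = 2k|λ_enc|/r = 2(8.99×10^9)(3.924×10^-5)/(0.104) = 6.78×10^6 N/C.

E = 6.78×10^6 N/C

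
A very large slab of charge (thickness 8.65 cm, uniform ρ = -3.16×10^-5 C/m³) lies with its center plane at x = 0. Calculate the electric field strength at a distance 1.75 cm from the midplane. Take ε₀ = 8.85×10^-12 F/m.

|E| ≈ 6.25e4 V/m

By symmetry E is perpendicular to the slab. A Gaussian pillbox from −1.75 cm to +1.75 cm (face area A) lies entirely within the slab.
Q_enc = ρ·(2x)·A and flux = 2EA, so 2EA = 2ρxA/ε₀ ⇒ E = |ρ|x/ε₀.
E = (3.16×10^-5)(0.0175)/(8.85×10^-12) = 6.25×10^4 N/C.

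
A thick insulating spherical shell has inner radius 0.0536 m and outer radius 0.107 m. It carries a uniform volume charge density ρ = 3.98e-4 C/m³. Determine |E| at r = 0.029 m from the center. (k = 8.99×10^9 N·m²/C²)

E = 0 (no enclosed charge)

Symmetry ⇒ E = E(r) r̂. Gaussian sphere of radius r = 0.029 m (r < 0.0536 m, inside the empty cavity).
No charge is enclosed, so by Gauss's law E·4πr² = 0 ⇒ E = 0.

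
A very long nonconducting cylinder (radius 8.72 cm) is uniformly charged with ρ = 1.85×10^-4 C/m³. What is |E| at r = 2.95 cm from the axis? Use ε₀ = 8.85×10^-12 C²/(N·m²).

E ≈ 3.08×10^5 V/m

Choose a coaxial cylinder of radius r = 2.95 cm (arbitrary length L) as the Gaussian surface (r < R).
Enclosed charge per unit length: λ_enc = ρ·πr² = (1.85×10^-4)π(0.0295)² = 5.058×10^-7 C/m.
By Gauss's law (flux through the curved wall only), E·2πrL = λ_enc L/ε₀.
E = |λ_enc|/(2πε₀r) = (5.058×10^-7)/(2π·8.85×10^-12·0.0295) = 3.08×10^5 N/C.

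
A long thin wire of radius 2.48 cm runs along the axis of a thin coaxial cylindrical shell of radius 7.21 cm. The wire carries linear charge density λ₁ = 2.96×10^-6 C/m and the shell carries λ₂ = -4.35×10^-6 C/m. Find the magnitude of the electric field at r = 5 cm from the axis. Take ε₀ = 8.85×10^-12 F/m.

|E| = 1.06×10^6 N/C

Choose a coaxial cylinder of radius r = 5 cm (arbitrary length L) as the Gaussian surface (between the conductors, 2.48 cm < r < 7.21 cm).
The shell at 7.21 cm lies outside the Gaussian surface, so λ_enc = λ₁ = 2.96e-6 C/m.
Applying ∮E·dA = Q_enc/ε₀ with the end caps contributing no flux:
E = |λ_enc|/(2πε₀r) = (2.96×10^-6)/(2π·8.85×10^-12·0.05) = 1.06e6 N/C.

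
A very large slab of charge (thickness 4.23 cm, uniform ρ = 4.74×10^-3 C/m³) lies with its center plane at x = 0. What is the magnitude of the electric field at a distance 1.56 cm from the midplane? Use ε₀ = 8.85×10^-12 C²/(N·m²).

By symmetry E is perpendicular to the slab. A Gaussian pillbox from −1.56 cm to +1.56 cm (face area A) lies entirely within the slab.
Q_enc = ρ·(2x)·A and flux = 2EA, so 2EA = 2ρxA/ε₀ ⇒ E = |ρ|x/ε₀.
E = (4.74×10^-3)(0.0156)/(8.85×10^-12) = 8.36e6 N/C.

|E| = 8.36×10^6 N/C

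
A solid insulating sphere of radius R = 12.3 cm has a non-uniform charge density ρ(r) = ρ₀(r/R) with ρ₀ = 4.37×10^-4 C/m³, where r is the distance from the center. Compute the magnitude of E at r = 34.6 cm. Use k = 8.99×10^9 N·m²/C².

|E| = 1.92×10^5 N/C

By spherical symmetry E is radial; choose a Gaussian sphere of radius r = 34.6 cm (r > R, all charge enclosed).
Q_enc = 4π ∫₀^R ρ₀(r'/R)^1 r'² dr' = 4πρ₀R³/4 = 2.555e-6 C.
Applying ∮E·dA = Q_enc/ε₀ with Φ = E(4πr²):
E = k|Q_enc|/r² = (8.99×10^9)(2.555×10^-6)/(0.346)² = 1.92×10^5 N/C.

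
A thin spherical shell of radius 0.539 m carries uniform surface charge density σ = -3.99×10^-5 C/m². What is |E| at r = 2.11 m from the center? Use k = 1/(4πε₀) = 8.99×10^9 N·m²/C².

|E| ≈ 2.94×10^5 V/m

Symmetry ⇒ E = E(r) r̂. Gaussian sphere of radius r = 2.11 m (r > 0.539 m).
The entire shell is enclosed: Q_enc = σ·4πR² = (-3.99×10^-5)·4π·(0.539)² = -1.457e-4 C.
Applying ∮E·dA = Q_enc/ε₀ with Φ = E(4πr²):
E = k|Q_enc|/r² = (8.99×10^9)(1.457×10^-4)/(2.11)² = 2.94e5 N/C.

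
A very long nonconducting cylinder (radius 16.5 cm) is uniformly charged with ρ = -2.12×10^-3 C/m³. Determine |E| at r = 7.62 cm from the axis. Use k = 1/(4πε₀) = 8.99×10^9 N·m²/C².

9.12e6 N/C

Coaxial Gaussian cylinder, radius r = 7.62 cm, length L (r < R).
Charge inside radius r per length L is ρ·πr²·L, so λ_enc = ρπr² = -3.867×10^-5 C/m.
Applying ∮E·dA = Q_enc/ε₀ with the end caps contributing no flux:
E = 2k|λ_enc|/r = 2(8.99×10^9)(3.867×10^-5)/(0.0762) = 9.12×10^6 N/C.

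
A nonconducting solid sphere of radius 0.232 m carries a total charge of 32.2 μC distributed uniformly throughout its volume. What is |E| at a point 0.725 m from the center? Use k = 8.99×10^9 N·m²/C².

By spherical symmetry E is radial; choose a Gaussian sphere of radius r = 0.725 m (r > R, so the entire charge is enclosed).
Q_enc = 32.2 μC = 3.22×10^-5 C.
Gauss's law: E·4πr² = Q_enc/ε₀.
E = k|Q_enc|/r² = (8.99×10^9)(3.22e-5)/(0.725)² = 5.51×10^5 N/C.

|E| = 5.51e5 N/C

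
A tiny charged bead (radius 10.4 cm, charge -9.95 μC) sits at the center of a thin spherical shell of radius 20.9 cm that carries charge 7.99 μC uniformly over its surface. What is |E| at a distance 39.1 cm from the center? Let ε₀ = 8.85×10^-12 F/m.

E ≈ 1.15×10^5 V/m

Symmetry ⇒ E = E(r) r̂. Gaussian sphere of radius r = 39.1 cm (r > 20.9 cm, enclosing both).
Q_enc = (-9.95 μC) + (7.99 μC) = -1.96×10^-6 C.
Applying ∮E·dA = Q_enc/ε₀ with Φ = E(4πr²):
E = |Q_enc|/(4πε₀r²) = (1.96×10^-6)/(4π·8.85×10^-12·(0.391)²) = 1.15×10^5 N/C.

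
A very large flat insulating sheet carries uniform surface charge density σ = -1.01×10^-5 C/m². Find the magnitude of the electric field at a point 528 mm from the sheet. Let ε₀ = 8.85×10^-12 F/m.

|E| ≈ 5.71×10^5 N/C

By planar symmetry E is perpendicular to the sheet and uniform; use a Gaussian pillbox with flat faces of area A on each side of the sheet.
Flux Φ = 2EA and Q_enc = σA, so 2EA = σA/ε₀ ⇒ E = |σ|/(2ε₀), independent of distance.
E = |σ|/(2ε₀) = (1.01×10^-5)/(2·8.85×10^-12) = 5.71e5 N/C.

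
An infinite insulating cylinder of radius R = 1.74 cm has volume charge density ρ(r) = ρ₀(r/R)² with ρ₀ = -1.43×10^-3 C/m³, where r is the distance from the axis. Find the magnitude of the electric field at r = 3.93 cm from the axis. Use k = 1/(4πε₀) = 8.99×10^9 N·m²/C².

Coaxial Gaussian cylinder, radius r = 3.93 cm, length L (r > R, full charge per length enclosed).
λ_enc = 2π ∫₀^R ρ₀(r'/R)^2 r' dr' = 2πρ₀R²/4 = -6.801×10^-7 C/m.
Since E is radial and uniform over the curved surface, Φ = E·2πrL = Q_enc/ε₀ = λ_enc L/ε₀.
E = 2k|λ_enc|/r = 2(8.99×10^9)(6.801e-7)/(0.0393) = 3.11e5 N/C.

|E| = 3.11×10^5 N/C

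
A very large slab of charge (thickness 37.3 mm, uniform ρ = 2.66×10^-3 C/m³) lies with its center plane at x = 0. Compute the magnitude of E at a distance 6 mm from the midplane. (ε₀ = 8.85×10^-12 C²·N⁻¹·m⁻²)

By symmetry E is perpendicular to the slab. A Gaussian pillbox from −6 mm to +6 mm (face area A) lies entirely within the slab.
Q_enc = ρ·(2x)·A and flux = 2EA, so 2EA = 2ρxA/ε₀ ⇒ E = |ρ|x/ε₀.
E = (2.66e-3)(0.006)/(8.85×10^-12) = 1.80×10^6 N/C.

1.80e6 V/m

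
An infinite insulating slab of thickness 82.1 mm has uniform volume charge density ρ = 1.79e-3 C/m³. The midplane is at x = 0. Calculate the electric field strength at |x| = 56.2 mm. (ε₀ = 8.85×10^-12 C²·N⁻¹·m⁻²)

8.30×10^6 V/m

The point |x| = 56.2 mm lies outside the slab (half-thickness 0.04105 m). A symmetric pillbox spanning the full slab encloses Q_enc = ρ·d·A.
Flux = 2EA ⇒ E = |ρ|d/(2ε₀), independent of distance outside.
E = (1.79×10^-3)(0.0821)/(2·8.85×10^-12) = 8.30×10^6 N/C.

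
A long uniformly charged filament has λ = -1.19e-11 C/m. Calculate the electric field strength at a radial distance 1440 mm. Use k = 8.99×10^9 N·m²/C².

E ≈ 0.149 N/C

Choose a coaxial cylinder of radius r = 1440 mm (arbitrary length L) as the Gaussian surface.
Q_enc = λL, so λ_enc = -1.19e-11 C/m.
By Gauss's law (flux through the curved wall only), E·2πrL = λ_enc L/ε₀.
E = 2k|λ_enc|/r = 2(8.99×10^9)(1.19e-11)/(1.44) = 0.149 N/C.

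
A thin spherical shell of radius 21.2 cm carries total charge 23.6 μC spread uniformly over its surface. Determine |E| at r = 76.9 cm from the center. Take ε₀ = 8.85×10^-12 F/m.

E ≈ 3.59×10^5 N/C

Symmetry ⇒ E = E(r) r̂. Gaussian sphere of radius r = 76.9 cm (r > 21.2 cm).
The entire shell is enclosed: Q_enc = 2.36×10^-5 C.
By Gauss's law, ∮E·dA = E·4πr² = Q_enc/ε₀.
E = |Q_enc|/(4πε₀r²) = (2.36×10^-5)/(4π·8.85×10^-12·(0.769)²) = 3.59×10^5 N/C.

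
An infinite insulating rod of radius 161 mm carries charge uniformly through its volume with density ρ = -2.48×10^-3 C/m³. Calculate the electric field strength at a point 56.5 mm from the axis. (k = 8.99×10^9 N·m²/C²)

|E| = 7.91e6 V/m

Take a coaxial cylindrical Gaussian surface of radius r = 56.5 mm and length L (r < R).
Enclosed charge per unit length: λ_enc = ρ·πr² = (-2.48e-3)π(0.0565)² = -2.487×10^-5 C/m.
Since E is radial and uniform over the curved surface, Φ = E·2πrL = Q_enc/ε₀ = λ_enc L/ε₀.
E = 2k|λ_enc|/r = 2(8.99×10^9)(2.487×10^-5)/(0.0565) = 7.91e6 N/C.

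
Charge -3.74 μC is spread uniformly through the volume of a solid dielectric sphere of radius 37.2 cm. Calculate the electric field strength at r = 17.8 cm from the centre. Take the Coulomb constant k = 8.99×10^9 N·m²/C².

|E| ≈ 1.16×10^5 N/C

By spherical symmetry E is radial; choose a Gaussian sphere of radius r = 17.8 cm (r < R).
Only the charge within r is enclosed: Q_enc = Q·(r/R)³ = (-3.74 μC)·(17.8 cm/37.2 cm)³ = -4.097e-7 C.
Since E is radial and uniform over the Gaussian sphere, Φ = E·4πr² = Q_enc/ε₀.
E = k|Q_enc|/r² = (8.99×10^9)(4.097×10^-7)/(0.178)² = 1.16×10^5 N/C.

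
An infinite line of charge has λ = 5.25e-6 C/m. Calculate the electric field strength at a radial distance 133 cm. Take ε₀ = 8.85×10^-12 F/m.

Choose a coaxial cylinder of radius r = 133 cm (arbitrary length L) as the Gaussian surface.
Q_enc = λL, so λ_enc = 5.25e-6 C/m.
By Gauss's law (flux through the curved wall only), E·2πrL = λ_enc L/ε₀.
E = |λ_enc|/(2πε₀r) = (5.25×10^-6)/(2π·8.85×10^-12·1.33) = 7.10e4 N/C.

E ≈ 7.10e4 N/C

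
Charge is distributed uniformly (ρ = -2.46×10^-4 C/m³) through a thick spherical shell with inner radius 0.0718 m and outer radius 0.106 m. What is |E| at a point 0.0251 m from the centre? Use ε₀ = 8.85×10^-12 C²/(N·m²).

By spherical symmetry E is radial; choose a Gaussian sphere of radius r = 0.0251 m (r < 0.0718 m, inside the empty cavity).
Q_enc = 0 (all charge lies at larger r); Gauss's law gives E = 0.

E = 0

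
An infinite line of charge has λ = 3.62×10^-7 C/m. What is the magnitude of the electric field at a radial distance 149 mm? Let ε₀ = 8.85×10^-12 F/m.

Coaxial Gaussian cylinder, radius r = 149 mm, length L.
Q_enc = λL, so λ_enc = 3.62e-7 C/m.
By Gauss's law (flux through the curved wall only), E·2πrL = λ_enc L/ε₀.
E = |λ_enc|/(2πε₀r) = (3.62×10^-7)/(2π·8.85×10^-12·0.149) = 4.37×10^4 N/C.

E ≈ 4.37×10^4 N/C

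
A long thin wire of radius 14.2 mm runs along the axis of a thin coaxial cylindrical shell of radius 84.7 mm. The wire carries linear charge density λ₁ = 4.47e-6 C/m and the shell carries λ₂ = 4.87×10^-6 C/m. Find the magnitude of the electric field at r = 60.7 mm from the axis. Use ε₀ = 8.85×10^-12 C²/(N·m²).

|E| = 1.32×10^6 N/C

By cylindrical symmetry E is radial; use a coaxial Gaussian cylinder of radius 60.7 mm and length L (between the conductors, 14.2 mm < r < 84.7 mm).
The shell at 84.7 mm lies outside the Gaussian surface, so λ_enc = λ₁ = 4.47e-6 C/m.
Since E is radial and uniform over the curved surface, Φ = E·2πrL = Q_enc/ε₀ = λ_enc L/ε₀.
E = |λ_enc|/(2πε₀r) = (4.47×10^-6)/(2π·8.85×10^-12·0.0607) = 1.32×10^6 N/C.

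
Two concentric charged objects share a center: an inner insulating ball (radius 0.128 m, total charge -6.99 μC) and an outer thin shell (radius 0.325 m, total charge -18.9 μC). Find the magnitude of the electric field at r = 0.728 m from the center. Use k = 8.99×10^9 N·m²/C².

Use a concentric Gaussian sphere at r = 0.728 m (r > 0.325 m, enclosing both).
Q_enc = (-6.99 μC) + (-18.9 μC) = -2.589×10^-5 C.
By Gauss's law, ∮E·dA = E·4πr² = Q_enc/ε₀.
E = k|Q_enc|/r² = (8.99×10^9)(2.589×10^-5)/(0.728)² = 4.39×10^5 N/C.

E ≈ 4.39e5 N/C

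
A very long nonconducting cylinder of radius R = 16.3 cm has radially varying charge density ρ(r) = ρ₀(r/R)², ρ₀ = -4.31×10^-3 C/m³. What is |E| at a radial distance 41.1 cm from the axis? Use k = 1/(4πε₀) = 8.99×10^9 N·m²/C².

7.87e6 V/m

By cylindrical symmetry E is radial; use a coaxial Gaussian cylinder of radius 41.1 cm and length L (r > R, full charge per length enclosed).
λ_enc = 2π ∫₀^R ρ₀(r'/R)^2 r' dr' = 2πρ₀R²/4 = -1.799e-4 C/m.
Gauss's law: E·2πrL = λ_enc L/ε₀.
E = 2k|λ_enc|/r = 2(8.99×10^9)(1.799e-4)/(0.411) = 7.87×10^6 N/C.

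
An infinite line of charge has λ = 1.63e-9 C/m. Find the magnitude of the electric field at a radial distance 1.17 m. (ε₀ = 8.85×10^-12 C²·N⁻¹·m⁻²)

25.1 V/m

Take a coaxial cylindrical Gaussian surface of radius r = 1.17 m and length L.
Q_enc = λL, so λ_enc = 1.63×10^-9 C/m.
Applying ∮E·dA = Q_enc/ε₀ with the end caps contributing no flux:
E = |λ_enc|/(2πε₀r) = (1.63×10^-9)/(2π·8.85×10^-12·1.17) = 25.1 N/C.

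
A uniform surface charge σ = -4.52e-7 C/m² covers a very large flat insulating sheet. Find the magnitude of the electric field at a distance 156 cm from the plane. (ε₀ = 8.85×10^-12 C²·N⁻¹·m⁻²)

2.55×10^4 N/C

By planar symmetry E is perpendicular to the sheet and uniform; use a Gaussian pillbox with flat faces of area A on each side of the sheet.
Flux Φ = 2EA and Q_enc = σA, so 2EA = σA/ε₀ ⇒ E = |σ|/(2ε₀), independent of distance.
E = |σ|/(2ε₀) = (4.52×10^-7)/(2·8.85×10^-12) = 2.55e4 N/C.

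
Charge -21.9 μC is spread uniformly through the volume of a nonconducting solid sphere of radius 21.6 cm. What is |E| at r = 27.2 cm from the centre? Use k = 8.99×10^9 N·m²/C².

2.66×10^6 N/C

Use a concentric Gaussian sphere at r = 27.2 cm (r > R, so the entire charge is enclosed).
Q_enc = -21.9 μC = -2.19×10^-5 C.
Gauss's law: E·4πr² = Q_enc/ε₀.
E = k|Q_enc|/r² = (8.99×10^9)(2.19×10^-5)/(0.272)² = 2.66×10^6 N/C.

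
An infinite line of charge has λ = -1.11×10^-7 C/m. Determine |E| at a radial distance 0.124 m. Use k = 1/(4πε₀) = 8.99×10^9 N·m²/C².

Coaxial Gaussian cylinder, radius r = 0.124 m, length L.
Q_enc = λL, so λ_enc = -1.11×10^-7 C/m.
Since E is radial and uniform over the curved surface, Φ = E·2πrL = Q_enc/ε₀ = λ_enc L/ε₀.
E = 2k|λ_enc|/r = 2(8.99×10^9)(1.11×10^-7)/(0.124) = 1.61e4 N/C.

E = 1.61×10^4 V/m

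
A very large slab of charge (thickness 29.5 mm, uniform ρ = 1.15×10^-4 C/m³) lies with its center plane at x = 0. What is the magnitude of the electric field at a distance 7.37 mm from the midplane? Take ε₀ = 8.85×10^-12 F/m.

E = 9.58×10^4 V/m

By symmetry E is perpendicular to the slab. A Gaussian pillbox from −7.37 mm to +7.37 mm (face area A) lies entirely within the slab.
Q_enc = ρ·(2x)·A and flux = 2EA, so 2EA = 2ρxA/ε₀ ⇒ E = |ρ|x/ε₀.
E = (1.15×10^-4)(0.00737)/(8.85×10^-12) = 9.58e4 N/C.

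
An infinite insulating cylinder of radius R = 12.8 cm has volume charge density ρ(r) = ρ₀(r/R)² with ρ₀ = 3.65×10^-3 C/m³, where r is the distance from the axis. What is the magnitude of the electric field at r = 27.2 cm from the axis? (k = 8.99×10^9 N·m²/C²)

|E| ≈ 6.21×10^6 N/C

By cylindrical symmetry E is radial; use a coaxial Gaussian cylinder of radius 27.2 cm and length L (r > R, full charge per length enclosed).
λ_enc = 2π ∫₀^R ρ₀(r'/R)^2 r' dr' = 2πρ₀R²/4 = 9.394×10^-5 C/m.
Since E is radial and uniform over the curved surface, Φ = E·2πrL = Q_enc/ε₀ = λ_enc L/ε₀.
E = 2k|λ_enc|/r = 2(8.99×10^9)(9.394×10^-5)/(0.272) = 6.21×10^6 N/C.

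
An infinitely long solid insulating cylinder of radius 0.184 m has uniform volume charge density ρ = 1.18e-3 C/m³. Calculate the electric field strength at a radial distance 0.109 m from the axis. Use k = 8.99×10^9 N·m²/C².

|E| = 7.27×10^6 N/C

Coaxial Gaussian cylinder, radius r = 0.109 m, length L (r < R).
Charge inside radius r per length L is ρ·πr²·L, so λ_enc = ρπr² = 4.404×10^-5 C/m.
Gauss's law: E·2πrL = λ_enc L/ε₀.
E = 2k|λ_enc|/r = 2(8.99×10^9)(4.404e-5)/(0.109) = 7.27×10^6 N/C.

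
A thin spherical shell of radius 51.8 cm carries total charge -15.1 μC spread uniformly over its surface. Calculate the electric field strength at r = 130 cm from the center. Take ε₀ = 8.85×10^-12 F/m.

E = 8.03×10^4 N/C

Take a concentric spherical Gaussian surface of radius r = 130 cm (r > 51.8 cm).
The entire shell is enclosed: Q_enc = -1.51×10^-5 C.
Applying ∮E·dA = Q_enc/ε₀ with Φ = E(4πr²):
E = |Q_enc|/(4πε₀r²) = (1.51×10^-5)/(4π·8.85×10^-12·(1.3)²) = 8.03×10^4 N/C.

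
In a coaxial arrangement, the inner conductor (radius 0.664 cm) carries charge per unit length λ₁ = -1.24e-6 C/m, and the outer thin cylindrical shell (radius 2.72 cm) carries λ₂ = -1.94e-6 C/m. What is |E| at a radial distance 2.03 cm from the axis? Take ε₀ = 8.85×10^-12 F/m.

|E| ≈ 1.10e6 N/C

Coaxial Gaussian cylinder, radius r = 2.03 cm, length L (between the conductors, 0.664 cm < r < 2.72 cm).
The shell at 2.72 cm lies outside the Gaussian surface, so λ_enc = λ₁ = -1.24×10^-6 C/m.
Since E is radial and uniform over the curved surface, Φ = E·2πrL = Q_enc/ε₀ = λ_enc L/ε₀.
E = |λ_enc|/(2πε₀r) = (1.24×10^-6)/(2π·8.85×10^-12·0.0203) = 1.10×10^6 N/C.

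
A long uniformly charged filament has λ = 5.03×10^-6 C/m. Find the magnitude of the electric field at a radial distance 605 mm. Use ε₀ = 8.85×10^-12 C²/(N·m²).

Take a coaxial cylindrical Gaussian surface of radius r = 605 mm and length L.
Q_enc = λL, so λ_enc = 5.03×10^-6 C/m.
Since E is radial and uniform over the curved surface, Φ = E·2πrL = Q_enc/ε₀ = λ_enc L/ε₀.
E = |λ_enc|/(2πε₀r) = (5.03e-6)/(2π·8.85×10^-12·0.605) = 1.50×10^5 N/C.

E ≈ 1.50×10^5 N/C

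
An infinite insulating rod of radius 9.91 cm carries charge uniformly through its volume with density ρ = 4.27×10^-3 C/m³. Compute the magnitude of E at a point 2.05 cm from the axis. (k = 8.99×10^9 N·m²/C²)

Coaxial Gaussian cylinder, radius r = 2.05 cm, length L (r < R).
Enclosed charge per unit length: λ_enc = ρ·πr² = (4.27×10^-3)π(0.0205)² = 5.637×10^-6 C/m.
By Gauss's law (flux through the curved wall only), E·2πrL = λ_enc L/ε₀.
E = 2k|λ_enc|/r = 2(8.99×10^9)(5.637×10^-6)/(0.0205) = 4.94e6 N/C.

|E| ≈ 4.94×10^6 N/C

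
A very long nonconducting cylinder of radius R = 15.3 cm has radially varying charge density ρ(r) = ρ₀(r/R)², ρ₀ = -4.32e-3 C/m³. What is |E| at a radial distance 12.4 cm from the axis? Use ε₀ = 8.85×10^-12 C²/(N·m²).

9.94×10^6 N/C

Coaxial Gaussian cylinder, radius r = 12.4 cm, length L (r < R).
λ_enc = ∫₀^r ρ(r')·2πr' dr' = (2πρ₀/R²)·r^4/4 = -6.853×10^-5 C/m.
Gauss's law: E·2πrL = λ_enc L/ε₀.
E = |λ_enc|/(2πε₀r) = (6.853×10^-5)/(2π·8.85×10^-12·0.124) = 9.94×10^6 N/C.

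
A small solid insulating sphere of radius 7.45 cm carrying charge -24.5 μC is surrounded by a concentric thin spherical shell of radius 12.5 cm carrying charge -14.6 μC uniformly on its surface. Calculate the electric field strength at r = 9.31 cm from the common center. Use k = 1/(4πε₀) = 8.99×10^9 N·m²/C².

E ≈ 2.54e7 N/C

Use a concentric Gaussian sphere at r = 9.31 cm (between the bodies, 7.45 cm < r < 12.5 cm).
The shell at 12.5 cm lies outside the Gaussian surface, so Q_enc = -24.5 μC = -2.45e-5 C.
Since E is radial and uniform over the Gaussian sphere, Φ = E·4πr² = Q_enc/ε₀.
E = k|Q_enc|/r² = (8.99×10^9)(2.45×10^-5)/(0.0931)² = 2.54e7 N/C.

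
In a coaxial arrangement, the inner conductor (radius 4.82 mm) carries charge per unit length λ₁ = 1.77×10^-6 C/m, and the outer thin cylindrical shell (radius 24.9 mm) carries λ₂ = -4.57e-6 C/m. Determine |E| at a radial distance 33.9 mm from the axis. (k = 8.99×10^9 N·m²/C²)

Choose a coaxial cylinder of radius r = 33.9 mm (arbitrary length L) as the Gaussian surface (r > 24.9 mm, enclosing both).
λ_enc = λ₁ + λ₂ = (1.77e-6) + (-4.57×10^-6) = -2.80×10^-6 C/m.
Gauss's law: E·2πrL = λ_enc L/ε₀.
E = 2k|λ_enc|/r = 2(8.99×10^9)(2.80e-6)/(0.0339) = 1.49e6 N/C.

E = 1.49×10^6 N/C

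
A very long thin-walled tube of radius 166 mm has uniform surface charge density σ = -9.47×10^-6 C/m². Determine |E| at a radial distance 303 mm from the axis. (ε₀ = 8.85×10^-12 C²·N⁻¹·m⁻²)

E ≈ 5.86×10^5 N/C

Coaxial Gaussian cylinder, radius r = 303 mm, length L (r > 166 mm).
The whole shell is enclosed: λ_enc = σ·2πR = (-9.47×10^-6)·2π·(0.166) = -9.877×10^-6 C/m.
By Gauss's law (flux through the curved wall only), E·2πrL = λ_enc L/ε₀.
E = |λ_enc|/(2πε₀r) = (9.877×10^-6)/(2π·8.85×10^-12·0.303) = 5.86e5 N/C.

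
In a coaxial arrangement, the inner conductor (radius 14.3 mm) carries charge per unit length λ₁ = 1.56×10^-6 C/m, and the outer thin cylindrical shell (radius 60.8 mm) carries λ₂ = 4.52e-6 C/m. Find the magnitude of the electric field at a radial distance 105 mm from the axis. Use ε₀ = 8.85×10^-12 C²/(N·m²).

Choose a coaxial cylinder of radius r = 105 mm (arbitrary length L) as the Gaussian surface (r > 60.8 mm, enclosing both).
λ_enc = λ₁ + λ₂ = (1.56e-6) + (4.52×10^-6) = 6.08×10^-6 C/m.
By Gauss's law (flux through the curved wall only), E·2πrL = λ_enc L/ε₀.
E = |λ_enc|/(2πε₀r) = (6.08×10^-6)/(2π·8.85×10^-12·0.105) = 1.04e6 N/C.

E = 1.04e6 N/C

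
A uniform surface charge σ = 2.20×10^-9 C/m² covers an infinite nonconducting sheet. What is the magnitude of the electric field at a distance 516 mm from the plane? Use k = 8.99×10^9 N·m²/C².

Choose a cylindrical pillbox piercing the sheet, end faces (area A) parallel to it.
Only the two end caps contribute flux: Φ = 2EA. With Q_enc = σA, Gauss's law gives E = |σ|/(2ε₀).
E = 2πk|σ| = 2π(8.99×10^9)(2.20×10^-9) = 124 N/C.

|E| ≈ 124 N/C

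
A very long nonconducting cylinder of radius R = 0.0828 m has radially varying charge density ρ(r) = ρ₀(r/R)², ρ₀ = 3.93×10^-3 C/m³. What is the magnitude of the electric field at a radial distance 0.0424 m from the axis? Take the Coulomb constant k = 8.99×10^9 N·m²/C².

Choose a coaxial cylinder of radius r = 0.0424 m (arbitrary length L) as the Gaussian surface (r < R).
λ_enc = ∫₀^r ρ(r')·2πr' dr' = (2πρ₀/R²)·r^4/4 = 2.91×10^-6 C/m.
Applying ∮E·dA = Q_enc/ε₀ with the end caps contributing no flux:
E = 2k|λ_enc|/r = 2(8.99×10^9)(2.91e-6)/(0.0424) = 1.23×10^6 N/C.

E ≈ 1.23e6 V/m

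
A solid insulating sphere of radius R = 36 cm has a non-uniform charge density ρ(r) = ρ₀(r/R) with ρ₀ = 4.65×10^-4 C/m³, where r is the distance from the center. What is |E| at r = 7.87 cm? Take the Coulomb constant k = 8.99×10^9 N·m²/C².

|E| = 2.26×10^5 V/m

Use a concentric Gaussian sphere at r = 7.87 cm (r < R).
Integrate the density: Q_enc = 4π ∫₀^r ρ₀(r'/R)^1 r'² dr' = 4πρ₀ r^4/(4·R) = 1.557×10^-7 C.
Gauss's law: E·4πr² = Q_enc/ε₀.
E = k|Q_enc|/r² = (8.99×10^9)(1.557×10^-7)/(0.0787)² = 2.26×10^5 N/C.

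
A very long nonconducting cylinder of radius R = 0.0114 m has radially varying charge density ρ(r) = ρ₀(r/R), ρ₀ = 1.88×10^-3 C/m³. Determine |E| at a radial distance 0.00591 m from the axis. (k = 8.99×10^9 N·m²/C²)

By cylindrical symmetry E is radial; use a coaxial Gaussian cylinder of radius 0.00591 m and length L (r < R).
λ_enc = ∫₀^r ρ(r')·2πr' dr' = (2πρ₀/R)·r^3/3 = 7.13×10^-8 C/m.
By Gauss's law (flux through the curved wall only), E·2πrL = λ_enc L/ε₀.
E = 2k|λ_enc|/r = 2(8.99×10^9)(7.13×10^-8)/(0.00591) = 2.17e5 N/C.

2.17×10^5 N/C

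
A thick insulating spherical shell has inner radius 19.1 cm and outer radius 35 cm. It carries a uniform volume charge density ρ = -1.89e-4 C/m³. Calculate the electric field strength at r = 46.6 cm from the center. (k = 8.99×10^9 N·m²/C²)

Take a concentric spherical Gaussian surface of radius r = 46.6 cm (r > 35 cm, enclosing the whole shell).
Q_enc = ρ·(4π/3)(b³ − a³) = (-1.89×10^-4)·(4π/3)·((0.35)³ − (0.191)³) = -2.843×10^-5 C.
By Gauss's law, ∮E·dA = E·4πr² = Q_enc/ε₀.
E = k|Q_enc|/r² = (8.99×10^9)(2.843e-5)/(0.466)² = 1.18×10^6 N/C.

1.18e6 V/m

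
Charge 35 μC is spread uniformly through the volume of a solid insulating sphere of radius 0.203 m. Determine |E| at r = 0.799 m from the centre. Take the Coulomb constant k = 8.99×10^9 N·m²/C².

4.93e5 N/C

By spherical symmetry E is radial; choose a Gaussian sphere of radius r = 0.799 m (r > R, so the entire charge is enclosed).
Q_enc = 35 μC = 3.50×10^-5 C.
By Gauss's law, ∮E·dA = E·4πr² = Q_enc/ε₀.
E = k|Q_enc|/r² = (8.99×10^9)(3.50×10^-5)/(0.799)² = 4.93×10^5 N/C.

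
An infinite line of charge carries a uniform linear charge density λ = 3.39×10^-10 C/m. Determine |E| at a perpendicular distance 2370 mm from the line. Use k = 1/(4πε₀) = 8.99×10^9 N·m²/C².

|E| = 2.57 N/C

Coaxial Gaussian cylinder, radius r = 2370 mm, length L.
Q_enc = λL, so λ_enc = 3.39×10^-10 C/m.
Since E is radial and uniform over the curved surface, Φ = E·2πrL = Q_enc/ε₀ = λ_enc L/ε₀.
E = 2k|λ_enc|/r = 2(8.99×10^9)(3.39e-10)/(2.37) = 2.57 N/C.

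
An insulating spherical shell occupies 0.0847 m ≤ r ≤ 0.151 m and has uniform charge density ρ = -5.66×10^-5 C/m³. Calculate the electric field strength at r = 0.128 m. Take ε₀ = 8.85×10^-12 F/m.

1.94×10^5 N/C

Use a concentric Gaussian sphere at r = 0.128 m (within the shell material, 0.0847 m < r < 0.151 m).
Only the shell between 0.0847 m and r is enclosed: Q_enc = ρ·(4π/3)(r³ − a³) = (-5.66×10^-5)·(4π/3)·((0.128)³ − (0.0847)³) = -3.531×10^-7 C.
Applying ∮E·dA = Q_enc/ε₀ with Φ = E(4πr²):
E = |Q_enc|/(4πε₀r²) = (3.531×10^-7)/(4π·8.85×10^-12·(0.128)²) = 1.94e5 N/C.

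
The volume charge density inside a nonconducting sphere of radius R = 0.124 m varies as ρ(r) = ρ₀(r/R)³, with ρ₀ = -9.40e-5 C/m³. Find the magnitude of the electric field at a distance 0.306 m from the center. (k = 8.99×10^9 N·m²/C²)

Take a concentric spherical Gaussian surface of radius r = 0.306 m (r > R, all charge enclosed).
Q_enc = 4π ∫₀^R ρ₀(r'/R)^3 r'² dr' = 4πρ₀R³/6 = -3.754e-7 C.
Applying ∮E·dA = Q_enc/ε₀ with Φ = E(4πr²):
E = k|Q_enc|/r² = (8.99×10^9)(3.754×10^-7)/(0.306)² = 3.60×10^4 N/C.

E ≈ 3.60×10^4 N/C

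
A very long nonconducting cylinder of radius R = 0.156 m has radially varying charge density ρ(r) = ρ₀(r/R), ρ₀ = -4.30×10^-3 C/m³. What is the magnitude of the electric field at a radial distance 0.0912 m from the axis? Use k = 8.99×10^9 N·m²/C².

By cylindrical symmetry E is radial; use a coaxial Gaussian cylinder of radius 0.0912 m and length L (r < R).
Integrating ρ over the cross-section to radius r: λ_enc = (2πρ₀/R) ∫₀^r r'^2 dr' = 2πρ₀ r^3/(3·R) = -4.379×10^-5 C/m.
Since E is radial and uniform over the curved surface, Φ = E·2πrL = Q_enc/ε₀ = λ_enc L/ε₀.
E = 2k|λ_enc|/r = 2(8.99×10^9)(4.379×10^-5)/(0.0912) = 8.63×10^6 N/C.

8.63×10^6 N/C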